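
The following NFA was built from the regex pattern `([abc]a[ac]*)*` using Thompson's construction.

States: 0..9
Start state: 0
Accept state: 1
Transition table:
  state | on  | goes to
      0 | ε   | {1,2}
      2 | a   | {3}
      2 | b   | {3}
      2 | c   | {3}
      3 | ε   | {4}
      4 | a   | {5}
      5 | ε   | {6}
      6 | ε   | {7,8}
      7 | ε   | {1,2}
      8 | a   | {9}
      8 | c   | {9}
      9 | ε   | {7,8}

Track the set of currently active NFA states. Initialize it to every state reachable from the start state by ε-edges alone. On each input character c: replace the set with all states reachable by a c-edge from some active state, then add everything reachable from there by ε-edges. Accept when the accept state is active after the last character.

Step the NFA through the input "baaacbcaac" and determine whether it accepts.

Answer: REJECT

Steps:
initial (ε-close {0}): {0,1,2}
'b' @ 1: {3,4}
'a' @ 2: {1,2,5,6,7,8}  [accepting]
'a' @ 3: {1,2,3,4,7,8,9}  [accepting]
'a' @ 4: {1,2,3,4,5,6,7,8,9}  [accepting]
'c' @ 5: {1,2,3,4,7,8,9}  [accepting]
'b' @ 6: {3,4}
'c' @ 7: {}  — dead — no transitions
rest 'aac' ignored (set empty)
after full input: {}  (accept=1 not in)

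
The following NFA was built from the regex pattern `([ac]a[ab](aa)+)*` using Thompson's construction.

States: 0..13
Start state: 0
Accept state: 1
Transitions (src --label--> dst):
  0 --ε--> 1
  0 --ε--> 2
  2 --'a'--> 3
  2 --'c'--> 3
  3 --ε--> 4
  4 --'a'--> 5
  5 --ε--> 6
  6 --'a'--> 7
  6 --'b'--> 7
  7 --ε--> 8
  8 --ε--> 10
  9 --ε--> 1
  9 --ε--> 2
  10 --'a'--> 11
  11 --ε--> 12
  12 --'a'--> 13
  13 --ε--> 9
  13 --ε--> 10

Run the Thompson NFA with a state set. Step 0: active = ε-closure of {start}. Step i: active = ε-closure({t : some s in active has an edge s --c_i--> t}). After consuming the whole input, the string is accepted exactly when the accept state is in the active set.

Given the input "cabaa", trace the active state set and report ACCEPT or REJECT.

Answer: ACCEPT

Derivation:
start: ε-closure({0}) = {0,1,2}
'c' @ 1: {3,4}
'a' @ 2: {5,6}
'b' @ 3: {7,8,10}
'a' @ 4: {11,12}
'a' @ 5: {1,2,9,10,13}  [accepting]
final: {1,2,9,10,13}; accept 1 in set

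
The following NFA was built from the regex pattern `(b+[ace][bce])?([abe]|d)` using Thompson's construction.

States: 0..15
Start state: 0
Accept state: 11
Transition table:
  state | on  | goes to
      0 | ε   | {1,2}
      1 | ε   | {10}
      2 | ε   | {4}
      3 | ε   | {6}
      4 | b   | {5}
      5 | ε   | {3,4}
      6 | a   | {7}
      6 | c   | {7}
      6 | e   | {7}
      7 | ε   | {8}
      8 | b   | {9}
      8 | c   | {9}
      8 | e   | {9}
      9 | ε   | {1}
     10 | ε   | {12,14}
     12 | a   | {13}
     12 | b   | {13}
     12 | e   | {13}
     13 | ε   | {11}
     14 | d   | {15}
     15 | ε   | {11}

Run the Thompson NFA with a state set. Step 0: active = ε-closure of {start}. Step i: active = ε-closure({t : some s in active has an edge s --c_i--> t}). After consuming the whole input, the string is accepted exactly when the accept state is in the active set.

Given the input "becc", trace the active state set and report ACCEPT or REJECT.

S₀ = ε-closure({0}) = {0,1,2,4,10,12,14}
'b' @ 1: {3,4,5,6,11,13}  (accept∈set)
'e' @ 2: {7,8}
'c' @ 3: {1,9,10,12,14}
'c' @ 4: {}  — dead — no transitions
end set {} — state 11 not in

Answer: REJECT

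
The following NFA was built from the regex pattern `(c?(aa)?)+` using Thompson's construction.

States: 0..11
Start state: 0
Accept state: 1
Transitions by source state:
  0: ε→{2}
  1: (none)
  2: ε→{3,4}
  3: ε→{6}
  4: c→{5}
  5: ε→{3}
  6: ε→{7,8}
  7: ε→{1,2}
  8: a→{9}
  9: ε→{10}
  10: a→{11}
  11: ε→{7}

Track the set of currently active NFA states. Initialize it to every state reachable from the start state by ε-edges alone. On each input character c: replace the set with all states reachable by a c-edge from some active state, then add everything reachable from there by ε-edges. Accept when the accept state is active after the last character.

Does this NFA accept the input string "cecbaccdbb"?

Answer: REJECT

Trace:
initial (ε-close {0}): {0,1,2,3,4,6,7,8}
'c' @ 1: {1,2,3,4,5,6,7,8}  ✓accept
'e' @ 2: {}  — state set empty
rest 'cbaccdbb' ignored (set empty)
final: {}; accept 1 not in set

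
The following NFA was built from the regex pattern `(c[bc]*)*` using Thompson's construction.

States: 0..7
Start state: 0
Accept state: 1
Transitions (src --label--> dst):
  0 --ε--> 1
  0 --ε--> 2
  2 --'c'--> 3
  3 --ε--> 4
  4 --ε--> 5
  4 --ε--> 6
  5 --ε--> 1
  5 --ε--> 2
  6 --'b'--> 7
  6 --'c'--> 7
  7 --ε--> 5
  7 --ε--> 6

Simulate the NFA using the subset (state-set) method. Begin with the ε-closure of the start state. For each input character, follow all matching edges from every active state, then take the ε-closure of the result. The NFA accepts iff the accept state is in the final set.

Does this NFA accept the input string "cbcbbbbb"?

Answer: ACCEPT

Derivation:
S₀ = ε-closure({0}) = {0,1,2}
'c' @ 1: {1,2,3,4,5,6}  ✓accept
'b' @ 2: {1,2,5,6,7}  ✓accept
'c' @ 3: {1,2,3,4,5,6,7}  ✓accept
'b' @ 4: {1,2,5,6,7}  ✓accept
'b' @ 5: {1,2,5,6,7}  ✓accept
'b' @ 6: {1,2,5,6,7}  ✓accept
'b' @ 7: {1,2,5,6,7}  ✓accept
'b' @ 8: {1,2,5,6,7}  ✓accept
end set {1,2,5,6,7} — state 1 in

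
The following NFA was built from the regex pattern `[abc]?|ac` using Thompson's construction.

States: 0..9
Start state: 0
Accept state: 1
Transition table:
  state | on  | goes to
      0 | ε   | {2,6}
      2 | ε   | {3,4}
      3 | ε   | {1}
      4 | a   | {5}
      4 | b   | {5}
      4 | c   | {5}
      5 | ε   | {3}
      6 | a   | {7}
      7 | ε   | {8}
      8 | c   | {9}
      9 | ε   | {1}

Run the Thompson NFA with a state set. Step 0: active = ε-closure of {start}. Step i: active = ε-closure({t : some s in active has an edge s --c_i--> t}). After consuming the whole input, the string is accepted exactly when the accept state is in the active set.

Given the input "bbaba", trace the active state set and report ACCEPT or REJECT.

S₀ = ε-closure({0}) = {0,1,2,3,4,6}
'b' @ 1: {1,3,5}  ✓accept
'b' @ 2: {}  — no active states
rest 'aba' ignored (set empty)
after full input: {}  (accept=1 not in)

Answer: REJECT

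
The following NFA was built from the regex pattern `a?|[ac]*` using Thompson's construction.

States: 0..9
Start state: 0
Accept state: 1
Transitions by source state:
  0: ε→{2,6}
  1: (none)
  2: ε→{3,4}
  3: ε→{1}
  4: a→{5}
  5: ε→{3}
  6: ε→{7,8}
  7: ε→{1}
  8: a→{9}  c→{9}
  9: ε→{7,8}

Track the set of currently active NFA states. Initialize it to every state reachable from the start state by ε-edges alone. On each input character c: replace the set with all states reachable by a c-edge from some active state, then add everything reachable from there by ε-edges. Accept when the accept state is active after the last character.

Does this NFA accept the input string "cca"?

initial (ε-close {0}): {0,1,2,3,4,6,7,8}
'c' @ 1: {1,7,8,9}  ✓accept
'c' @ 2: {1,7,8,9}  ✓accept
'a' @ 3: {1,7,8,9}  ✓accept
after full input: {1,7,8,9}  (accept=1 in)

Answer: ACCEPT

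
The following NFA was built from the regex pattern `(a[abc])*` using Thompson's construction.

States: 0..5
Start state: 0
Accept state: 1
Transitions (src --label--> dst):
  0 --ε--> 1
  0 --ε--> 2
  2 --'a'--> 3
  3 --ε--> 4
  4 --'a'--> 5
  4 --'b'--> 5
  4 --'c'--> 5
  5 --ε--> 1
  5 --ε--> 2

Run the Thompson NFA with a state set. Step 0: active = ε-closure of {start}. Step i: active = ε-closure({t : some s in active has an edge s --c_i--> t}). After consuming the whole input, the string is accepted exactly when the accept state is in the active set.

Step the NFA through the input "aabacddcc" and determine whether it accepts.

S₀ = ε-closure({0}) = {0,1,2}
'a' @ 1: {3,4}
'a' @ 2: {1,2,5}  (accept∈set)
'b' @ 3: {}  — no active states
rest 'acddcc' ignored (set empty)
after full input: {}  (accept=1 not in)

Answer: REJECT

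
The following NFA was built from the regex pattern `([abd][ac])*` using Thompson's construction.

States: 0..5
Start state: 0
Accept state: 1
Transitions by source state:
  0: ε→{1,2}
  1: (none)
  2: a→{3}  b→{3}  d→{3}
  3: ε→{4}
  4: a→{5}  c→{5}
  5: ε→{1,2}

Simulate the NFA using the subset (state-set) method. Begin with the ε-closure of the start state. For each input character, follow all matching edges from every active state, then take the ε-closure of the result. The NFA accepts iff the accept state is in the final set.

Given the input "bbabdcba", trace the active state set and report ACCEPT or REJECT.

S₀ = ε-closure({0}) = {0,1,2}
'b' @ 1: {3,4}
'b' @ 2: {}  — state set empty
rest 'abdcba' ignored (set empty)
final: {}; accept 1 not in set

Answer: REJECT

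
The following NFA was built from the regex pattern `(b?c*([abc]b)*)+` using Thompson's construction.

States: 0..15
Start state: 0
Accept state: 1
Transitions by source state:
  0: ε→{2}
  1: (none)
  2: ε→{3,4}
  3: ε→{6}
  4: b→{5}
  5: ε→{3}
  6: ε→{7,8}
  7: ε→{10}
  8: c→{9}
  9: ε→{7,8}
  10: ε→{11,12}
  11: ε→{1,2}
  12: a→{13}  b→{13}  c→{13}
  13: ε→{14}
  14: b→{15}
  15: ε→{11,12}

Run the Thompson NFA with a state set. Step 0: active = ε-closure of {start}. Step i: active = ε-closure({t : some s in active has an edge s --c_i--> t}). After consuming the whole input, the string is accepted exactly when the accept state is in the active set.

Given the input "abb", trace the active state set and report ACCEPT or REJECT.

Answer: ACCEPT

Trace:
S₀ = ε-closure({0}) = {0,1,2,3,4,6,7,8,10,11,12}
'a' @ 1: {13,14}
'b' @ 2: {1,2,3,4,6,7,8,10,11,12,15}  ✓accept
'b' @ 3: {1,2,3,4,5,6,7,8,10,11,12,13,14}  ✓accept
end set {1,2,3,4,5,6,7,8,10,11,12,13,14} — state 1 in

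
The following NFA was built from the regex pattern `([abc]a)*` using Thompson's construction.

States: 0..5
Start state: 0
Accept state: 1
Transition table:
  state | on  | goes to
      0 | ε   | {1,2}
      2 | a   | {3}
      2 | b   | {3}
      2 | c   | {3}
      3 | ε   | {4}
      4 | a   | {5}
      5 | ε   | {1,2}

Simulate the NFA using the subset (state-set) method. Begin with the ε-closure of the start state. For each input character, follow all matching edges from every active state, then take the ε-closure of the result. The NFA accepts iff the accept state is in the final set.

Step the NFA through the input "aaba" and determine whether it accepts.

Answer: ACCEPT

Trace:
S₀ = ε-closure({0}) = {0,1,2}
'a' @ 1: {3,4}
'a' @ 2: {1,2,5}  ✓accept
'b' @ 3: {3,4}
'a' @ 4: {1,2,5}  ✓accept
after full input: {1,2,5}  (accept=1 in)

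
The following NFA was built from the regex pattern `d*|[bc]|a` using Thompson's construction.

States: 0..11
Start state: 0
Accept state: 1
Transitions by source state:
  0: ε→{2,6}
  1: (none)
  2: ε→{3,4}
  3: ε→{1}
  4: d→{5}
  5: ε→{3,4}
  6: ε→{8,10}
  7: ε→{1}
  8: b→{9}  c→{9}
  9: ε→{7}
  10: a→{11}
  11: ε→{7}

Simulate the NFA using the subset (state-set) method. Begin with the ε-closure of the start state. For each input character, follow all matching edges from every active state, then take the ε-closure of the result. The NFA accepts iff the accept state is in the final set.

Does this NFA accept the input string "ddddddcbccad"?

Answer: REJECT

Trace:
start: ε-closure({0}) = {0,1,2,3,4,6,8,10}
'd' @ 1: {1,3,4,5}  (accept∈set)
'd' @ 2: {1,3,4,5}  (accept∈set)
'd' @ 3: {1,3,4,5}  (accept∈set)
'd' @ 4: {1,3,4,5}  (accept∈set)
'd' @ 5: {1,3,4,5}  (accept∈set)
'd' @ 6: {1,3,4,5}  (accept∈set)
'c' @ 7: {}  — no active states
rest 'bccad' ignored (set empty)
final: {}; accept 1 not in set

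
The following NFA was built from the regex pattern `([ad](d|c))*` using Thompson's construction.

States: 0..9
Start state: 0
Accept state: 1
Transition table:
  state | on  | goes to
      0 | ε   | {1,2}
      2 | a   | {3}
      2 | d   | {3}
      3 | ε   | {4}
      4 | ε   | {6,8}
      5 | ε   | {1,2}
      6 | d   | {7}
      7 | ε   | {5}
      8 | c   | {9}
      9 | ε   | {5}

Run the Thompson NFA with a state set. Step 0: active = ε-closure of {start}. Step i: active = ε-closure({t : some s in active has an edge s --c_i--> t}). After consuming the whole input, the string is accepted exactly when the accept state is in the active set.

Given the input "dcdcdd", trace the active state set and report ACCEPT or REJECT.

S₀ = ε-closure({0}) = {0,1,2}
'd' @ 1: {3,4,6,8}
'c' @ 2: {1,2,5,9}  [accepting]
'd' @ 3: {3,4,6,8}
'c' @ 4: {1,2,5,9}  [accepting]
'd' @ 5: {3,4,6,8}
'd' @ 6: {1,2,5,7}  [accepting]
after full input: {1,2,5,7}  (accept=1 in)

Answer: ACCEPT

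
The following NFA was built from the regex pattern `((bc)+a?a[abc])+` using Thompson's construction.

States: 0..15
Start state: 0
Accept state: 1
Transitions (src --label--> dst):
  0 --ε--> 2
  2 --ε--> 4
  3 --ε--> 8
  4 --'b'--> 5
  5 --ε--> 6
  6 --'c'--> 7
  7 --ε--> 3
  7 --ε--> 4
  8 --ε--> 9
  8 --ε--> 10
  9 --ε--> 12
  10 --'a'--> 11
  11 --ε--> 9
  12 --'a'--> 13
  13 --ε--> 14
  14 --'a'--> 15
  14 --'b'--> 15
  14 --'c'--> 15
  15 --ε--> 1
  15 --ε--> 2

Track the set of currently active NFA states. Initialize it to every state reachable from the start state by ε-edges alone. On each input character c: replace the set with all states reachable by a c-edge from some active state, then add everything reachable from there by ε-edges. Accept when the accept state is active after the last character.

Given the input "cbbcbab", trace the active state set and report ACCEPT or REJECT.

S₀ = ε-closure({0}) = {0,2,4}
'c' @ 1: {}  — no active states
rest 'bbcbab' ignored (set empty)
after full input: {}  (accept=1 not in)

Answer: REJECT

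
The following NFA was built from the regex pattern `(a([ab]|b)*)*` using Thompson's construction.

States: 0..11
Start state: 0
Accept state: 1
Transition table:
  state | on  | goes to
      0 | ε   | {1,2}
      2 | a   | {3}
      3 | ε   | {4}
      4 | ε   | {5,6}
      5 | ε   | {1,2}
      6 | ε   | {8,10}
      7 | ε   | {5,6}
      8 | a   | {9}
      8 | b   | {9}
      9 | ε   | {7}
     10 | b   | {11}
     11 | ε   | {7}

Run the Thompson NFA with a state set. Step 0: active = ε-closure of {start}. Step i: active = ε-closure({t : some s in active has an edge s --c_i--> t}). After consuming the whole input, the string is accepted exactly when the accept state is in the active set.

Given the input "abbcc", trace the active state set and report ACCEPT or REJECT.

Answer: REJECT

Derivation:
initial (ε-close {0}): {0,1,2}
'a' @ 1: {1,2,3,4,5,6,8,10}  [accepting]
'b' @ 2: {1,2,5,6,7,8,9,10,11}  [accepting]
'b' @ 3: {1,2,5,6,7,8,9,10,11}  [accepting]
'c' @ 4: {}  — state set empty
rest 'c' ignored (set empty)
after full input: {}  (accept=1 not in)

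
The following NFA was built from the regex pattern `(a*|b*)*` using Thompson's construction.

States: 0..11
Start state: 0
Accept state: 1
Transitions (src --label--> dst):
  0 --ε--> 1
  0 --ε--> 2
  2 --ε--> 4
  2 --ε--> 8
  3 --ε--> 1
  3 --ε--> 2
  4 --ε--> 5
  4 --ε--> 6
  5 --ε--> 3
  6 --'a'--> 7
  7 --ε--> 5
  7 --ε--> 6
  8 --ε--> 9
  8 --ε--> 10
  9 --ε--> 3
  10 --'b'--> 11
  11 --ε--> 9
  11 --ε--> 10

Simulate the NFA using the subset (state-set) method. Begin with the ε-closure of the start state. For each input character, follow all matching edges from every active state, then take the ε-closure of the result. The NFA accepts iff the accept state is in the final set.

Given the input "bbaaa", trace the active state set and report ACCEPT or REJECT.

Answer: ACCEPT

Steps:
S₀ = ε-closure({0}) = {0,1,2,3,4,5,6,8,9,10}
'b' @ 1: {1,2,3,4,5,6,8,9,10,11}  [accepting]
'b' @ 2: {1,2,3,4,5,6,8,9,10,11}  [accepting]
'a' @ 3: {1,2,3,4,5,6,7,8,9,10}  [accepting]
'a' @ 4: {1,2,3,4,5,6,7,8,9,10}  [accepting]
'a' @ 5: {1,2,3,4,5,6,7,8,9,10}  [accepting]
end set {1,2,3,4,5,6,7,8,9,10} — state 1 in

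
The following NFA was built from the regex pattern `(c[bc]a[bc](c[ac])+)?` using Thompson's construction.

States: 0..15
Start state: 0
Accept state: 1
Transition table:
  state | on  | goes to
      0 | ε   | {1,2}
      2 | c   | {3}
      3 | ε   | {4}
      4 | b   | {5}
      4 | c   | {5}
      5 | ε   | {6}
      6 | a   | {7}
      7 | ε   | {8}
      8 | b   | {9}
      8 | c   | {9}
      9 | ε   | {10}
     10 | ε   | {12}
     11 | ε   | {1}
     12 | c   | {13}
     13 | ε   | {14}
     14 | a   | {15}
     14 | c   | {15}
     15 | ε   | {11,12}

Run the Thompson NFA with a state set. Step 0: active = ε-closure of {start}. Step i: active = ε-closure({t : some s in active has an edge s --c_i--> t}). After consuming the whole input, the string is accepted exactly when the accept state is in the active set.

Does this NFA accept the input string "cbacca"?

S₀ = ε-closure({0}) = {0,1,2}
'c' @ 1: {3,4}
'b' @ 2: {5,6}
'a' @ 3: {7,8}
'c' @ 4: {9,10,12}
'c' @ 5: {13,14}
'a' @ 6: {1,11,12,15}  (accept∈set)
final: {1,11,12,15}; accept 1 in set

Answer: ACCEPT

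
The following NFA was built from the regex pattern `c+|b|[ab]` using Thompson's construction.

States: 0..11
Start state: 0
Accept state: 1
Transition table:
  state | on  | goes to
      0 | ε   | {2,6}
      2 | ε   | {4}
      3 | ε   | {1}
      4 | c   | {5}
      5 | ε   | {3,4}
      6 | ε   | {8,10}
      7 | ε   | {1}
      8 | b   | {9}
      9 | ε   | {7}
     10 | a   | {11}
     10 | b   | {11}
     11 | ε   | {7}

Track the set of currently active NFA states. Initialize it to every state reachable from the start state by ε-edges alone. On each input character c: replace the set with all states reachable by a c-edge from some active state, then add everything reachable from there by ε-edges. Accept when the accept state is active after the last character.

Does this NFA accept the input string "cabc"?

Answer: REJECT

Trace:
start: ε-closure({0}) = {0,2,4,6,8,10}
'c' @ 1: {1,3,4,5}  (accept∈set)
'a' @ 2: {}  — dead — no transitions
rest 'bc' ignored (set empty)
end set {} — state 1 not in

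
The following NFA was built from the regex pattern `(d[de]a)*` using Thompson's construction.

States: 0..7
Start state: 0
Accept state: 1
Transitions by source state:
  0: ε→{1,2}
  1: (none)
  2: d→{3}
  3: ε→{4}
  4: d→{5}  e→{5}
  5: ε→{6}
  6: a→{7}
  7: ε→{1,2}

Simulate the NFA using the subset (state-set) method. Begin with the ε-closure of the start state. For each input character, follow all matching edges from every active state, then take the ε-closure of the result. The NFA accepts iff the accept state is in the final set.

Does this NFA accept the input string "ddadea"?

Answer: ACCEPT

Trace:
start: ε-closure({0}) = {0,1,2}
'd' @ 1: {3,4}
'd' @ 2: {5,6}
'a' @ 3: {1,2,7}  (accept∈set)
'd' @ 4: {3,4}
'e' @ 5: {5,6}
'a' @ 6: {1,2,7}  (accept∈set)
final: {1,2,7}; accept 1 in set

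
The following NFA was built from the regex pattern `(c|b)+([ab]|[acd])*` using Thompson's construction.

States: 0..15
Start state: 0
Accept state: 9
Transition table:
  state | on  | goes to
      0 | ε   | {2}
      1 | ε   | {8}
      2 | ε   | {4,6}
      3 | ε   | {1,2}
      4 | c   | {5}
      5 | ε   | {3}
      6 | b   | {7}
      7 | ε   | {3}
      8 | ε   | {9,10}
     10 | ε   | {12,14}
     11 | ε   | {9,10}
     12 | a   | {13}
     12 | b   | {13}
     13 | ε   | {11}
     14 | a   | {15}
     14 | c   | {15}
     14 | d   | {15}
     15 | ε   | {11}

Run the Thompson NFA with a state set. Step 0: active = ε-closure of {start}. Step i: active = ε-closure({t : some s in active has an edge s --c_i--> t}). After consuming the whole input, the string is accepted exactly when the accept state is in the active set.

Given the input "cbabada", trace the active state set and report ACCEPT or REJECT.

Answer: ACCEPT

Derivation:
S₀ = ε-closure({0}) = {0,2,4,6}
'c' @ 1: {1,2,3,4,5,6,8,9,10,12,14}  ✓accept
'b' @ 2: {1,2,3,4,6,7,8,9,10,11,12,13,14}  ✓accept
'a' @ 3: {9,10,11,12,13,14,15}  ✓accept
'b' @ 4: {9,10,11,12,13,14}  ✓accept
'a' @ 5: {9,10,11,12,13,14,15}  ✓accept
'd' @ 6: {9,10,11,12,14,15}  ✓accept
'a' @ 7: {9,10,11,12,13,14,15}  ✓accept
end set {9,10,11,12,13,14,15} — state 9 in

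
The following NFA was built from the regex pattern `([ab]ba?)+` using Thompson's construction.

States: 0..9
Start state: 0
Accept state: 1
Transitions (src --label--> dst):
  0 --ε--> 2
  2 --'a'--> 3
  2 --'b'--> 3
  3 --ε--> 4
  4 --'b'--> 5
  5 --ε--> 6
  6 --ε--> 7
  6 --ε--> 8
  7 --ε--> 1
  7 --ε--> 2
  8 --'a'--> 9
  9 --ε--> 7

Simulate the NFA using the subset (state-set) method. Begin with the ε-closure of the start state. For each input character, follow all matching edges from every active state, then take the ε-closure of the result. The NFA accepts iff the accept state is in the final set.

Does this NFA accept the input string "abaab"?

Answer: ACCEPT

Trace:
S₀ = ε-closure({0}) = {0,2}
'a' @ 1: {3,4}
'b' @ 2: {1,2,5,6,7,8}  ✓accept
'a' @ 3: {1,2,3,4,7,9}  ✓accept
'a' @ 4: {3,4}
'b' @ 5: {1,2,5,6,7,8}  ✓accept
final: {1,2,5,6,7,8}; accept 1 in set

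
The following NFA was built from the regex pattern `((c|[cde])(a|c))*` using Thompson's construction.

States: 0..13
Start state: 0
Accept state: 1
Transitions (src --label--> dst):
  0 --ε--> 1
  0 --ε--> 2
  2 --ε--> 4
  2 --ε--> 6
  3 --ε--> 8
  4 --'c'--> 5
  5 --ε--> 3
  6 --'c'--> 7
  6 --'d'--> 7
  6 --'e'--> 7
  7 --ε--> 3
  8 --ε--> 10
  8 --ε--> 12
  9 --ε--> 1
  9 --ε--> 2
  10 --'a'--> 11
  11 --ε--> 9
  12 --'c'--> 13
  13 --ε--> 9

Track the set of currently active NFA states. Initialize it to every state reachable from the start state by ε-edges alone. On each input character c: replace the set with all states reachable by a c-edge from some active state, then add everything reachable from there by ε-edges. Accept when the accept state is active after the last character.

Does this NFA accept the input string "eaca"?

Answer: ACCEPT

Steps:
start: ε-closure({0}) = {0,1,2,4,6}
'e' @ 1: {3,7,8,10,12}
'a' @ 2: {1,2,4,6,9,11}  [accepting]
'c' @ 3: {3,5,7,8,10,12}
'a' @ 4: {1,2,4,6,9,11}  [accepting]
end set {1,2,4,6,9,11} — state 1 in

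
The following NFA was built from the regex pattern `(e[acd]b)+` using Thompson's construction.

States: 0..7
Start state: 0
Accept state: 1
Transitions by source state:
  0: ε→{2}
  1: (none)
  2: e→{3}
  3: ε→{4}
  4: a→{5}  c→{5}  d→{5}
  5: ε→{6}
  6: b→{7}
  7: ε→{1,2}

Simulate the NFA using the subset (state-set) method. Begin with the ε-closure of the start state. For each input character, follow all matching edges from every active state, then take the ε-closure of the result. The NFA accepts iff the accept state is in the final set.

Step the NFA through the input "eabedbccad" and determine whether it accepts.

Answer: REJECT

Steps:
initial (ε-close {0}): {0,2}
'e' @ 1: {3,4}
'a' @ 2: {5,6}
'b' @ 3: {1,2,7}  ✓accept
'e' @ 4: {3,4}
'd' @ 5: {5,6}
'b' @ 6: {1,2,7}  ✓accept
'c' @ 7: {}  — no active states
rest 'cad' ignored (set empty)
end set {} — state 1 not in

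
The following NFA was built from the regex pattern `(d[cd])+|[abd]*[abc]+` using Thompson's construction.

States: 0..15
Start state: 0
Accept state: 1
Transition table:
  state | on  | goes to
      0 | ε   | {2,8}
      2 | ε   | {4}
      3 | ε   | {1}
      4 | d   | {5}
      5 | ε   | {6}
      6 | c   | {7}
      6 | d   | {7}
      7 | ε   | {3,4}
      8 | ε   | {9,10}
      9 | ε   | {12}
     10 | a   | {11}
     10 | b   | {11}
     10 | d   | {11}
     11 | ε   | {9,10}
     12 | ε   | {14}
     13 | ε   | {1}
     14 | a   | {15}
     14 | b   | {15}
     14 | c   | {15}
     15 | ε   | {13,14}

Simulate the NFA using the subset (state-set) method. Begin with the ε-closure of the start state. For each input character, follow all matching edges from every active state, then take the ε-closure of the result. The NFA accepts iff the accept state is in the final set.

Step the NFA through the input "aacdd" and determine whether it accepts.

start: ε-closure({0}) = {0,2,4,8,9,10,12,14}
'a' @ 1: {1,9,10,11,12,13,14,15}  [accepting]
'a' @ 2: {1,9,10,11,12,13,14,15}  [accepting]
'c' @ 3: {1,13,14,15}  [accepting]
'd' @ 4: {}  — no active states
rest 'd' ignored (set empty)
after full input: {}  (accept=1 not in)

Answer: REJECT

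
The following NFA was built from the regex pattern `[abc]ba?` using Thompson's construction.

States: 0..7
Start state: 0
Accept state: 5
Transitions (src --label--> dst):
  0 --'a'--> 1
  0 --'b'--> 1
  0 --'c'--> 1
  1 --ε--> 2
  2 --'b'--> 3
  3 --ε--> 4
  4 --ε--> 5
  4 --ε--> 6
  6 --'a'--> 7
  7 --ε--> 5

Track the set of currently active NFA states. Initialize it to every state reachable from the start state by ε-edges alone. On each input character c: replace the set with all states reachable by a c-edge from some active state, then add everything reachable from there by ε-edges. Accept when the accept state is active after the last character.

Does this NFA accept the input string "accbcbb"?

Answer: REJECT

Trace:
start: ε-closure({0}) = {0}
'a' @ 1: {1,2}
'c' @ 2: {}  — dead — no transitions
rest 'cbcbb' ignored (set empty)
end set {} — state 5 not in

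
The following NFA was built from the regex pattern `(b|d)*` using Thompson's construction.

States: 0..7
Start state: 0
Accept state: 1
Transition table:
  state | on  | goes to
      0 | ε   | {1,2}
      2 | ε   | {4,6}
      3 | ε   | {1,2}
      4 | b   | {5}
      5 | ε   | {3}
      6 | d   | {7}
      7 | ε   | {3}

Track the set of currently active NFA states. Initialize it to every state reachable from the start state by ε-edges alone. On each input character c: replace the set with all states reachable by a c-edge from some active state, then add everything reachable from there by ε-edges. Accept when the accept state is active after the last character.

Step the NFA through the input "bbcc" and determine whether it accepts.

initial (ε-close {0}): {0,1,2,4,6}
'b' @ 1: {1,2,3,4,5,6}  (accept∈set)
'b' @ 2: {1,2,3,4,5,6}  (accept∈set)
'c' @ 3: {}  — no active states
rest 'c' ignored (set empty)
final: {}; accept 1 not in set

Answer: REJECT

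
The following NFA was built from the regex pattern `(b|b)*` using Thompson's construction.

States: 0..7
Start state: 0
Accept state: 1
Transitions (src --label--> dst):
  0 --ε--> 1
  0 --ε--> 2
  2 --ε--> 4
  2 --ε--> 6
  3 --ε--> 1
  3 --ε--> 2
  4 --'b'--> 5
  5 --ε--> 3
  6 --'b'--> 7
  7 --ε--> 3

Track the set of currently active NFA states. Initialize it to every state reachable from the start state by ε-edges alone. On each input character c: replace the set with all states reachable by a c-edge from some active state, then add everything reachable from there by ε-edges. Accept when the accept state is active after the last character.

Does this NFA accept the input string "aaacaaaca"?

start: ε-closure({0}) = {0,1,2,4,6}
'a' @ 1: {}  — state set empty
rest 'aacaaaca' ignored (set empty)
end set {} — state 1 not in

Answer: REJECT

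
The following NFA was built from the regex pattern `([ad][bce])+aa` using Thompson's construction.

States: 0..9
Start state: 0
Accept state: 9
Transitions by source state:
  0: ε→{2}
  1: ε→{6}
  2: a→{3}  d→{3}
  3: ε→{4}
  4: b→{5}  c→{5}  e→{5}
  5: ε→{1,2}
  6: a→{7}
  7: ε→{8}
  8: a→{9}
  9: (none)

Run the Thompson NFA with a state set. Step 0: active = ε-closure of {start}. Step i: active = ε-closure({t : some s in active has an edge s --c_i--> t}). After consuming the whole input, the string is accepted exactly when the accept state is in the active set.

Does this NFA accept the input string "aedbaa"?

Answer: ACCEPT

Steps:
initial (ε-close {0}): {0,2}
'a' @ 1: {3,4}
'e' @ 2: {1,2,5,6}
'd' @ 3: {3,4}
'b' @ 4: {1,2,5,6}
'a' @ 5: {3,4,7,8}
'a' @ 6: {9}  ✓accept
end set {9} — state 9 in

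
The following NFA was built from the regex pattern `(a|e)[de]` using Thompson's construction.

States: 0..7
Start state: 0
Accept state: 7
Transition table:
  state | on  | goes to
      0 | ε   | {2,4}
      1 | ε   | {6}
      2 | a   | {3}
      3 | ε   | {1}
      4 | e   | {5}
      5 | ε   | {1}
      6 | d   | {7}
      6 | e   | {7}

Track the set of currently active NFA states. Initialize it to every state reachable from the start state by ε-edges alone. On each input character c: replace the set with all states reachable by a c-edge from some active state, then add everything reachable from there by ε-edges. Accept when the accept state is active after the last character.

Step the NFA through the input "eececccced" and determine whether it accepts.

Answer: REJECT

Steps:
initial (ε-close {0}): {0,2,4}
'e' @ 1: {1,5,6}
'e' @ 2: {7}  [accepting]
'c' @ 3: {}  — dead — no transitions
rest 'ecccced' ignored (set empty)
after full input: {}  (accept=7 not in)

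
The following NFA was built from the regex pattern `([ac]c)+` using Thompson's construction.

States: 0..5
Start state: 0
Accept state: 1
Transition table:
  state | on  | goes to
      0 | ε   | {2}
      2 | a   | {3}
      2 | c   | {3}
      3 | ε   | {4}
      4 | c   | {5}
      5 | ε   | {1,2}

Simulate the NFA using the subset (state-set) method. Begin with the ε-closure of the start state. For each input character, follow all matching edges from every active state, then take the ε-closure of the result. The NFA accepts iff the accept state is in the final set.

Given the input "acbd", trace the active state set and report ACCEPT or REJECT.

Answer: REJECT

Trace:
S₀ = ε-closure({0}) = {0,2}
'a' @ 1: {3,4}
'c' @ 2: {1,2,5}  ✓accept
'b' @ 3: {}  — no active states
rest 'd' ignored (set empty)
after full input: {}  (accept=1 not in)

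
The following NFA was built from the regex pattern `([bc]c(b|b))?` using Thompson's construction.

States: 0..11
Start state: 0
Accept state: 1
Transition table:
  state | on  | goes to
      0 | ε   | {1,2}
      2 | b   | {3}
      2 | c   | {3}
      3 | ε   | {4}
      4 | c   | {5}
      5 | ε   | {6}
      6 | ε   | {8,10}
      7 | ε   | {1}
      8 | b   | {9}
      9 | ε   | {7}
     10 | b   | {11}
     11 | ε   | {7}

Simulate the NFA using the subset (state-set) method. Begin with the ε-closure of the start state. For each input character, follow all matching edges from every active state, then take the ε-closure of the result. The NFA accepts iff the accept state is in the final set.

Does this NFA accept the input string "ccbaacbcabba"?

Answer: REJECT

Derivation:
initial (ε-close {0}): {0,1,2}
'c' @ 1: {3,4}
'c' @ 2: {5,6,8,10}
'b' @ 3: {1,7,9,11}  ✓accept
'a' @ 4: {}  — no active states
rest 'acbcabba' ignored (set empty)
end set {} — state 1 not in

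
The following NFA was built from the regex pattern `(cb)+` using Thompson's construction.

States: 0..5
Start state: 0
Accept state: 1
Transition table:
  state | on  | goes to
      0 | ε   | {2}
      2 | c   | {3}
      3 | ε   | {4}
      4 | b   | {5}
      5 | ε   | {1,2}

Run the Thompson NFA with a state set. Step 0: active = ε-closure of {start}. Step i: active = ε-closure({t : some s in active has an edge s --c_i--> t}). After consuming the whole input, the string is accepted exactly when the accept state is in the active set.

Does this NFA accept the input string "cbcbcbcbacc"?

initial (ε-close {0}): {0,2}
'c' @ 1: {3,4}
'b' @ 2: {1,2,5}  ✓accept
'c' @ 3: {3,4}
'b' @ 4: {1,2,5}  ✓accept
'c' @ 5: {3,4}
'b' @ 6: {1,2,5}  ✓accept
'c' @ 7: {3,4}
'b' @ 8: {1,2,5}  ✓accept
'a' @ 9: {}  — dead — no transitions
rest 'cc' ignored (set empty)
final: {}; accept 1 not in set

Answer: REJECT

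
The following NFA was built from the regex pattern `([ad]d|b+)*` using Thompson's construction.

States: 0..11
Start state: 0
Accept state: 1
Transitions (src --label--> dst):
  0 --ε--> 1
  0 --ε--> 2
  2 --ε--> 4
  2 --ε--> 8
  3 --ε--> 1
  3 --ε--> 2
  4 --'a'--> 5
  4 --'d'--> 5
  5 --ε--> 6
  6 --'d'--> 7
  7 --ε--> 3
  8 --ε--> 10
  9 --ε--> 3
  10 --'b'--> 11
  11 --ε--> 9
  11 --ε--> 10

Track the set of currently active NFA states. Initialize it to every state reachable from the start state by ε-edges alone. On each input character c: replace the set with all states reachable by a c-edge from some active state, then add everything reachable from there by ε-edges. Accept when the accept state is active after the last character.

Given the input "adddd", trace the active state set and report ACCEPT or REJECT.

Answer: REJECT

Derivation:
initial (ε-close {0}): {0,1,2,4,8,10}
'a' @ 1: {5,6}
'd' @ 2: {1,2,3,4,7,8,10}  ✓accept
'd' @ 3: {5,6}
'd' @ 4: {1,2,3,4,7,8,10}  ✓accept
'd' @ 5: {5,6}
final: {5,6}; accept 1 not in set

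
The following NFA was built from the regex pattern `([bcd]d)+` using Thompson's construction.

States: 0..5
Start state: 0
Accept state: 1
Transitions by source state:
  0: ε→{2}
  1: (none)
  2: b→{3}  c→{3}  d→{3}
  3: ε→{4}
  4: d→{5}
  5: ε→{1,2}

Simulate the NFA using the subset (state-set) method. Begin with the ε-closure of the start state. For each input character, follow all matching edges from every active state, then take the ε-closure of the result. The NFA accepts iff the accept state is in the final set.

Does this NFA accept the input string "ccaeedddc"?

start: ε-closure({0}) = {0,2}
'c' @ 1: {3,4}
'c' @ 2: {}  — no active states
rest 'aeedddc' ignored (set empty)
end set {} — state 1 not in

Answer: REJECT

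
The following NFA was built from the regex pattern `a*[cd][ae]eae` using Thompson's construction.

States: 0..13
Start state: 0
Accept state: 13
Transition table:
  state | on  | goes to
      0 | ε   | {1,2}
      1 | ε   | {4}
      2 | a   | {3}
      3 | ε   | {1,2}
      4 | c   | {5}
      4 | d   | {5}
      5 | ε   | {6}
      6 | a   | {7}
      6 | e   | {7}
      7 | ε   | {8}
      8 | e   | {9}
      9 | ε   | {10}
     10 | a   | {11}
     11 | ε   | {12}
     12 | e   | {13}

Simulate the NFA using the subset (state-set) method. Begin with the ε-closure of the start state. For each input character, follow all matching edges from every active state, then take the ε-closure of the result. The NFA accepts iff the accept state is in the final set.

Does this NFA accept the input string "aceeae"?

initial (ε-close {0}): {0,1,2,4}
'a' @ 1: {1,2,3,4}
'c' @ 2: {5,6}
'e' @ 3: {7,8}
'e' @ 4: {9,10}
'a' @ 5: {11,12}
'e' @ 6: {13}  [accepting]
end set {13} — state 13 in

Answer: ACCEPT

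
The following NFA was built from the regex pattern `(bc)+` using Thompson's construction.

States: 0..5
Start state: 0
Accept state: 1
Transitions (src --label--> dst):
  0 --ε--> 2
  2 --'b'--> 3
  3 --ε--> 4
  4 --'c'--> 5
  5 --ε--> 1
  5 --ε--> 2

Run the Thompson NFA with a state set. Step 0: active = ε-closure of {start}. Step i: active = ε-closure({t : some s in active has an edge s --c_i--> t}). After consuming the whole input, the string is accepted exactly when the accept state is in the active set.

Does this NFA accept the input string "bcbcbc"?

Answer: ACCEPT

Steps:
start: ε-closure({0}) = {0,2}
'b' @ 1: {3,4}
'c' @ 2: {1,2,5}  ✓accept
'b' @ 3: {3,4}
'c' @ 4: {1,2,5}  ✓accept
'b' @ 5: {3,4}
'c' @ 6: {1,2,5}  ✓accept
final: {1,2,5}; accept 1 in set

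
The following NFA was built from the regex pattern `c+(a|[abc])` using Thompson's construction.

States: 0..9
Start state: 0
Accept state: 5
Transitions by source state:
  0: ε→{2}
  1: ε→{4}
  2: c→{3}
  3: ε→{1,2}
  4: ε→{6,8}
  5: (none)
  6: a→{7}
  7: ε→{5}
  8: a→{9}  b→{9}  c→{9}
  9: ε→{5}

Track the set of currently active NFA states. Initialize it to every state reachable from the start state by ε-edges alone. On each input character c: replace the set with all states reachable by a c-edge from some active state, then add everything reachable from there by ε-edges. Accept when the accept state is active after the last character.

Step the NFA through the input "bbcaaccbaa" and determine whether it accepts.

start: ε-closure({0}) = {0,2}
'b' @ 1: {}  — state set empty
rest 'bcaaccbaa' ignored (set empty)
after full input: {}  (accept=5 not in)

Answer: REJECT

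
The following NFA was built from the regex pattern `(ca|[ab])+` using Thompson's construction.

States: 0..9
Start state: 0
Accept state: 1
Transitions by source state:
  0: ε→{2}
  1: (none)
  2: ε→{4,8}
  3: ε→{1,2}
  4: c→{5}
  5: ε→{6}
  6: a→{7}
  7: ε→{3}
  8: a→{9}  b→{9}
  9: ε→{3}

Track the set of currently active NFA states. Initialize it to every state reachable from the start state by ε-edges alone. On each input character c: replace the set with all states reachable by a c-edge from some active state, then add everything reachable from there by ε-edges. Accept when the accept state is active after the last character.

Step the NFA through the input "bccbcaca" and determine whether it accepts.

S₀ = ε-closure({0}) = {0,2,4,8}
'b' @ 1: {1,2,3,4,8,9}  ✓accept
'c' @ 2: {5,6}
'c' @ 3: {}  — no active states
rest 'bcaca' ignored (set empty)
end set {} — state 1 not in

Answer: REJECT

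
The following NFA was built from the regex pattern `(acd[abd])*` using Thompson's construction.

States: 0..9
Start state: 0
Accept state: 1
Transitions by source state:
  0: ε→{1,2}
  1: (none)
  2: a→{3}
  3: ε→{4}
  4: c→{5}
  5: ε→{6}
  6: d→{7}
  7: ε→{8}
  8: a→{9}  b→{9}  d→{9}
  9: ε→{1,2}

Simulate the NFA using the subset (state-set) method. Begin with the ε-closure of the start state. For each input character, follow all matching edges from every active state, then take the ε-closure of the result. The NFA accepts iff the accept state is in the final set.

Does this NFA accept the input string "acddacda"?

S₀ = ε-closure({0}) = {0,1,2}
'a' @ 1: {3,4}
'c' @ 2: {5,6}
'd' @ 3: {7,8}
'd' @ 4: {1,2,9}  ✓accept
'a' @ 5: {3,4}
'c' @ 6: {5,6}
'd' @ 7: {7,8}
'a' @ 8: {1,2,9}  ✓accept
after full input: {1,2,9}  (accept=1 in)

Answer: ACCEPT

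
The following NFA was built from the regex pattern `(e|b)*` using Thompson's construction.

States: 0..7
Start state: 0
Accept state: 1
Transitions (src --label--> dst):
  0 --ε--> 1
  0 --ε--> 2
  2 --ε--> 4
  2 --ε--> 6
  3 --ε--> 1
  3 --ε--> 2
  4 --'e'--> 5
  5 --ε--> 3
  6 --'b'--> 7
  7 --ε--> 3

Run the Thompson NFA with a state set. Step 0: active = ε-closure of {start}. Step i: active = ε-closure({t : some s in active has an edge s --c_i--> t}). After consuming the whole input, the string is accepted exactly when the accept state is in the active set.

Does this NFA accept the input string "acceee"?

Answer: REJECT

Steps:
initial (ε-close {0}): {0,1,2,4,6}
'a' @ 1: {}  — no active states
rest 'cceee' ignored (set empty)
after full input: {}  (accept=1 not in)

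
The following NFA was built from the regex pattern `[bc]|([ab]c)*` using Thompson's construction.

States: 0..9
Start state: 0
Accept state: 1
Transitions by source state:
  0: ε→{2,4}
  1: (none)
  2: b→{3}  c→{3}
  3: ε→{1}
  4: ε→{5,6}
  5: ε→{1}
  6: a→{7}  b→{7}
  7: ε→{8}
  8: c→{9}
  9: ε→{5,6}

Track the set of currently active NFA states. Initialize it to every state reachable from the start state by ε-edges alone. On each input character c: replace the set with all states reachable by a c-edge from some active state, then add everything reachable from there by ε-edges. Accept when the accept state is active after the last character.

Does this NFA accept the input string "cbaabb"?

Answer: REJECT

Steps:
S₀ = ε-closure({0}) = {0,1,2,4,5,6}
'c' @ 1: {1,3}  (accept∈set)
'b' @ 2: {}  — state set empty
rest 'aabb' ignored (set empty)
final: {}; accept 1 not in set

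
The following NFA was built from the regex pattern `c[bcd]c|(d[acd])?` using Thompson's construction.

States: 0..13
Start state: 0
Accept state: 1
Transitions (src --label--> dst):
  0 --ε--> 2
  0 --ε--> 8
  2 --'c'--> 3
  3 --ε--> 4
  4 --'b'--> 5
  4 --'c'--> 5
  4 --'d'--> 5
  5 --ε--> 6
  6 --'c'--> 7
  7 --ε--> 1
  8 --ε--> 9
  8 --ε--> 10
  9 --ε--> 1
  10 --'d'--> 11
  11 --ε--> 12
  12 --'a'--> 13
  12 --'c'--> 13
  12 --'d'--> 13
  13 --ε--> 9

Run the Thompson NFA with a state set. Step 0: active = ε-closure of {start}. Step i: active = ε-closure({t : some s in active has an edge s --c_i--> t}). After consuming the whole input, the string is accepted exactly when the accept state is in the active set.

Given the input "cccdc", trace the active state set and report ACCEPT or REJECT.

start: ε-closure({0}) = {0,1,2,8,9,10}
'c' @ 1: {3,4}
'c' @ 2: {5,6}
'c' @ 3: {1,7}  ✓accept
'd' @ 4: {}  — no active states
rest 'c' ignored (set empty)
final: {}; accept 1 not in set

Answer: REJECT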